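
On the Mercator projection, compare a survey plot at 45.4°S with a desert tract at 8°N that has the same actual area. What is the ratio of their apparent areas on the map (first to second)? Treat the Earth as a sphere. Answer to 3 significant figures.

On Mercator, area is exaggerated by sec²φ = 1/cos²φ.
At 45.4°: sec²(45.4°) = 1/0.7022² = 2.028.
At 8°: sec²(8°) = 1/0.9903² = 1.020.
Ratio = 2.028/1.020 = cos²(8°)/cos²(45.4°) ≈ 1.99.

1.99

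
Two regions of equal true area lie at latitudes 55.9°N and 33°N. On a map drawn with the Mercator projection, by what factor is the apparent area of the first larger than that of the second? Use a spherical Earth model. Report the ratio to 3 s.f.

2.24

Mercator is conformal with k = sec φ, so areal scale = k² = sec²φ.
At 55.9°: sec²(55.9°) = 1/0.5606² = 3.182.
At 33°: sec²(33°) = 1/0.8387² = 1.422.
Ratio = 3.182/1.422 = cos²(33°)/cos²(55.9°) ≈ 2.24.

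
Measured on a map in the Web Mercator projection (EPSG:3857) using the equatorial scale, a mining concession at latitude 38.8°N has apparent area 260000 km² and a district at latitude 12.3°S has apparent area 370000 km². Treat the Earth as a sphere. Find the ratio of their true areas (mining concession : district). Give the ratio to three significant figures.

0.447

On Mercator the areal scale is sec²φ, so true area = apparent × cos²φ.
True area of mining concession: 260000 × cos²(38.8°) = 260000 × 0.6074 = 157900 km².
True area of district: 370000 × cos²(12.3°) = 370000 × 0.9546 = 353200 km².
Ratio = 157900 / 353200 ≈ 0.447.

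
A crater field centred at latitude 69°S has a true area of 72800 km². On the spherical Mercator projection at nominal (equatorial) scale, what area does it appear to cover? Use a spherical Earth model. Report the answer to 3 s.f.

567000 km²

Mercator is conformal, so the point scale is isotropic: h = k = sec φ = 1/cos φ.
Areal scale = k² = sec²φ = 1/cos²(69°) = 1/0.3584² = 7.786.
Apparent area = 72800 × 7.786 ≈ 567000 km².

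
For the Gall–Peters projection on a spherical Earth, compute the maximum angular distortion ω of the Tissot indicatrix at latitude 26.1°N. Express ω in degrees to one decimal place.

27.1°

Gall–Peters is a cylindrical equal-area projection with standard parallels at ±45°. A cylindrical equal-area projection with standard parallel φ₀ has meridian scale h = cos φ / cos φ₀ and parallel scale k = cos φ₀ / cos φ (so areas are preserved, h·k = 1).
At 26.1°: h = 1.270, k = 0.7874; principal scales a = 1.270, b = 0.7874.
sin(ω/2) = (a − b)/(a + b) = 0.4826/2.057 = 0.2346, so ω = 2 arcsin(0.2346) ≈ 27.1°.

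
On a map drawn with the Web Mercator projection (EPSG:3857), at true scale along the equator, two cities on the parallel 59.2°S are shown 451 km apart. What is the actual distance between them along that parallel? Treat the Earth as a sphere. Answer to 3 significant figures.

Mercator is conformal, so the point scale is isotropic: h = k = sec φ = 1/cos φ.
Along the parallel at 59.2°, map distances are exaggerated by k = sec 59.2° = 1.953.
True distance = 451 / 1.953 = 451 × cos 59.2° ≈ 231 km.

231 km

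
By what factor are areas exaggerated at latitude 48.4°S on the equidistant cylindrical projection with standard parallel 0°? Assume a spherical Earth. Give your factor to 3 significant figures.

1.51

Plate carrée maps x = Rλ, y = Rφ. The meridian scale is h = 1 and the parallel scale is k = 1/cos φ = sec φ.
Areal scale = h·k = 1 × sec φ; at 48.4°, h = 1.000, k = 1.506, so h·k = 1.506.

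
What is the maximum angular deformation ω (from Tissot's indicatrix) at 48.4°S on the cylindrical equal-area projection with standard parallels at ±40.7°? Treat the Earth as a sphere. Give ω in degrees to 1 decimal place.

Cylindrical equal-area (φ₀ = 40.7°): h = cos φ / cos 40.7° along meridians, k = cos 40.7° / cos φ along parallels; h·k = 1.
At 48.4°: h = 0.8757, k = 1.142; principal scales a = 1.142, b = 0.8757.
sin(ω/2) = (a − b)/(a + b) = 0.2662/2.018 = 0.1319, so ω = 2 arcsin(0.1319) ≈ 15.2°.

15.2°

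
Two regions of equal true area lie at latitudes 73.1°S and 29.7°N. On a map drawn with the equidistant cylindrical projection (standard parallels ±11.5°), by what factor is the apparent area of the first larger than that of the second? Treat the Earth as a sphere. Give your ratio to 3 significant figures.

The equidistant cylindrical projection with φ₀ = 11.5° has h = 1 (meridians true) and k = cos φ₀ / cos φ along parallels.
Areal scale at 73.1°: h·k = 1.000 × 3.371 = 3.371.
Areal scale at 29.7°: h·k = 1.000 × 1.128 = 1.128.
Ratio = 3.371/1.128 ≈ 2.99.

2.99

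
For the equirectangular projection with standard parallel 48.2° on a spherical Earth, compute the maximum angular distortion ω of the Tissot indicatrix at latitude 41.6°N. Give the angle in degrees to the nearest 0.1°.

6.6°

In the equirectangular projection with standard parallel φ₀ = 48.2° (x = Rλ cos φ₀, y = Rφ), meridians are true-scale (h = 1) and the parallel scale is k = cos φ₀ / cos φ.
At 41.6°: h = 1.000, k = 0.8913; principal scales a = 1.000, b = 0.8913.
sin(ω/2) = (a − b)/(a + b) = 0.1087/1.891 = 0.05746, so ω = 2 arcsin(0.05746) ≈ 6.6°.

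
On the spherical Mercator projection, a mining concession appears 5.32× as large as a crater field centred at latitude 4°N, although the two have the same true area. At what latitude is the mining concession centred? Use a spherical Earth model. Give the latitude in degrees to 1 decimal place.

64.4°

Mercator areal scale is sec²φ, so apparent-area ratio = sec²φ₁ / sec²φ₂ = cos²φ₂ / cos²φ₁.
cos²φ₂ / cos²φ₁ = 5.32  ⇒  cos φ₁ = cos 4° / √5.32 = 0.9976/2.307 = 0.4325.
φ₁ = arccos(0.4325) ≈ 64.4°.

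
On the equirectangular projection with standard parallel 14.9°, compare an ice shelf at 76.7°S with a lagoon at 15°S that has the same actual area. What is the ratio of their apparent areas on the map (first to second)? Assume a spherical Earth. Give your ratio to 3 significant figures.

4.20

With standard parallel φ₀ = 14.9°, the equirectangular projection gives x = Rλ cos φ₀, y = Rφ, so h = 1 and k = cos 14.9° / cos φ.
Areal scale at 76.7°: h·k = 1.000 × 4.201 = 4.201.
Areal scale at 15°: h·k = 1.000 × 1.000 = 1.000.
Ratio = 4.201/1.000 ≈ 4.20.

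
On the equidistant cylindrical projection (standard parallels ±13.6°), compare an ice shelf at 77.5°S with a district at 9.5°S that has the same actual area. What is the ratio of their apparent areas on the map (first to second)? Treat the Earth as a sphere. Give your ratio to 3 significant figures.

With standard parallel φ₀ = 13.6°, the equirectangular projection gives x = Rλ cos φ₀, y = Rφ, so h = 1 and k = cos 13.6° / cos φ.
Areal scale at 77.5°: h·k = 1.000 × 4.491 = 4.491.
Areal scale at 9.5°: h·k = 1.000 × 0.9855 = 0.9855.
Ratio = 4.491/0.9855 ≈ 4.56.

4.56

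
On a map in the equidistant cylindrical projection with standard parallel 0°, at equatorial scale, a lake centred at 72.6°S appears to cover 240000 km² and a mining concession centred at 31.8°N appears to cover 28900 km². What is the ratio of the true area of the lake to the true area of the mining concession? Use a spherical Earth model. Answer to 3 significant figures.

Plate carrée has h = 1 and k = sec φ, giving areal scale sec φ; true area = (apparent area) · cos φ.
True area of lake: 240000 × cos(72.6°) = 240000 × 0.2990 = 71770 km².
True area of mining concession: 28900 × cos(31.8°) = 28900 × 0.8499 = 24560 km².
Ratio = 71770 / 24560 ≈ 2.92.

2.92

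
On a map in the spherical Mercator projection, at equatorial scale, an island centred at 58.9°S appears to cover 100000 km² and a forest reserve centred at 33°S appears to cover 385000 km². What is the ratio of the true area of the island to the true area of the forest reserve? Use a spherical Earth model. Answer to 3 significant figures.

Since Mercator area scale is 1/cos²φ, the true area equals the apparent area multiplied by cos²φ.
True area of island: 100000 × cos²(58.9°) = 100000 × 0.2668 = 26680 km².
True area of forest reserve: 385000 × cos²(33°) = 385000 × 0.7034 = 270800 km².
Ratio = 26680 / 270800 ≈ 0.0985.

0.0985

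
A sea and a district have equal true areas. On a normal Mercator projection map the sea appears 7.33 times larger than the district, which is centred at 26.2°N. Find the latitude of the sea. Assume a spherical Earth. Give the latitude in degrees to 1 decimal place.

Mercator areal scale is sec²φ, so apparent-area ratio = sec²φ₁ / sec²φ₂ = cos²φ₂ / cos²φ₁.
cos²φ₂ / cos²φ₁ = 7.33  ⇒  cos φ₁ = cos 26.2° / √7.33 = 0.8973/2.707 = 0.3314.
φ₁ = arccos(0.3314) ≈ 70.6°.

70.6°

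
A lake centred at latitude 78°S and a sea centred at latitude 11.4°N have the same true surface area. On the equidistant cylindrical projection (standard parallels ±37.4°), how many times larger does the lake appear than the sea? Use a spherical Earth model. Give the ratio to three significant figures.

4.71

The equidistant cylindrical projection with φ₀ = 37.4° has h = 1 (meridians true) and k = cos φ₀ / cos φ along parallels.
Areal scale at 78°: h·k = 1.000 × 3.821 = 3.821.
Areal scale at 11.4°: h·k = 1.000 × 0.8104 = 0.8104.
Ratio = 3.821/0.8104 ≈ 4.71.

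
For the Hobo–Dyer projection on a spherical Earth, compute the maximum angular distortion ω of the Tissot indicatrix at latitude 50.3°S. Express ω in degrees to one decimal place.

The Hobo–Dyer projection is cylindrical equal-area with φ₀ = 37.5°. For cylindrical equal-area with standard parallel φ₀, h = cos φ / cos φ₀ and k = cos φ₀ / cos φ, so h·k = 1.
At 50.3°: h = 0.8051, k = 1.242; principal scales a = 1.242, b = 0.8051.
sin(ω/2) = (a − b)/(a + b) = 0.4369/2.047 = 0.2134, so ω = 2 arcsin(0.2134) ≈ 24.6°.

24.6°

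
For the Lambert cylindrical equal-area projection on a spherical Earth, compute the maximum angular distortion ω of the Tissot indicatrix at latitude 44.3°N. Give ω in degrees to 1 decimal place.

37.6°

The Lambert cylindrical equal-area projection is the cylindrical equal-area projection with its standard parallel at the equator (φ₀ = 0). For cylindrical equal-area with standard parallel φ₀, h = cos φ / cos φ₀ and k = cos φ₀ / cos φ, so h·k = 1.
At 44.3°: h = 0.7157, k = 1.397; principal scales a = 1.397, b = 0.7157.
sin(ω/2) = (a − b)/(a + b) = 0.6816/2.113 = 0.3226, so ω = 2 arcsin(0.3226) ≈ 37.6°.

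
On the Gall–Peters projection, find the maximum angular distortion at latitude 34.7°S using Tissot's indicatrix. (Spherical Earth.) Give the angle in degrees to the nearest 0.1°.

17.2°

The Gall–Peters projection is cylindrical equal-area with φ₀ = 45°. For cylindrical equal-area with standard parallel φ₀, h = cos φ / cos φ₀ and k = cos φ₀ / cos φ, so h·k = 1.
At 34.7°: h = 1.163, k = 0.8601; principal scales a = 1.163, b = 0.8601.
sin(ω/2) = (a − b)/(a + b) = 0.3026/2.023 = 0.1496, so ω = 2 arcsin(0.1496) ≈ 17.2°.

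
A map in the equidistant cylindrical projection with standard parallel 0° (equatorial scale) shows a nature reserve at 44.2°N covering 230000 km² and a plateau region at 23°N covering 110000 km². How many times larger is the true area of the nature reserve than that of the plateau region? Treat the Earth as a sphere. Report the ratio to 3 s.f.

1.63

On the plate carrée, areal scale = h·k = 1 × sec φ, so true area = apparent × cos φ.
True area of nature reserve: 230000 × cos(44.2°) = 230000 × 0.7169 = 164900 km².
True area of plateau region: 110000 × cos(23°) = 110000 × 0.9205 = 101300 km².
Ratio = 164900 / 101300 ≈ 1.63.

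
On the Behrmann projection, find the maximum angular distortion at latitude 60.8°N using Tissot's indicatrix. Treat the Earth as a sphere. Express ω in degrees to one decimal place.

The Behrmann projection is cylindrical equal-area with φ₀ = 30°. A cylindrical equal-area projection with standard parallel φ₀ has meridian scale h = cos φ / cos φ₀ and parallel scale k = cos φ₀ / cos φ (so areas are preserved, h·k = 1).
At 60.8°: h = 0.5633, k = 1.775; principal scales a = 1.775, b = 0.5633.
sin(ω/2) = (a − b)/(a + b) = 1.212/2.338 = 0.5182, so ω = 2 arcsin(0.5182) ≈ 62.4°.

62.4°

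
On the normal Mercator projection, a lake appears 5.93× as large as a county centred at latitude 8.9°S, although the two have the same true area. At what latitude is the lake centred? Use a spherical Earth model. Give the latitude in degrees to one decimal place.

66.1°

Mercator areal scale is sec²φ, so apparent-area ratio = sec²φ₁ / sec²φ₂ = cos²φ₂ / cos²φ₁.
cos²φ₂ / cos²φ₁ = 5.93  ⇒  cos φ₁ = cos 8.9° / √5.93 = 0.9880/2.435 = 0.4057.
φ₁ = arccos(0.4057) ≈ 66.1°.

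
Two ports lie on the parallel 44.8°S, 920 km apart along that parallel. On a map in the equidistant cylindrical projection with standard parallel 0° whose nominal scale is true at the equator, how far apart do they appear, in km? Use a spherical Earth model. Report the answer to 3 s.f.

For the equirectangular projection with φ₀ = 0 (plate carrée), h = 1 along meridians and k = sec φ along parallels.
Along the parallel, k = sec 44.8° = 1/0.7096 = 1.409.
Map distance = 920 × 1.409 ≈ 1300 km.

1300 km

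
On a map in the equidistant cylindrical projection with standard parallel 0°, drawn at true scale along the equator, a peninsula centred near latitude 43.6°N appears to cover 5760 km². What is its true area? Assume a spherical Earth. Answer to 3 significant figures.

For the equirectangular projection with φ₀ = 0 (plate carrée), h = 1 along meridians and k = sec φ along parallels.
Areal scale = h·k = 1 × sec φ; at 43.6°, h = 1.000, k = 1.381, so h·k = 1.381.
True area = apparent / (areal scale) = 5760 / 1.381 ≈ 4170 km².

4170 km²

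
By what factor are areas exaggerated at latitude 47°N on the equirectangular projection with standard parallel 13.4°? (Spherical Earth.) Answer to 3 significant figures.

1.43

In the equirectangular projection with standard parallel φ₀ = 13.4° (x = Rλ cos φ₀, y = Rφ), meridians are true-scale (h = 1) and the parallel scale is k = cos φ₀ / cos φ.
Areal scale = h·k = 1 × cos φ₀ / cos φ; at 47°, h = 1.000, k = 1.426, so h·k = 1.426.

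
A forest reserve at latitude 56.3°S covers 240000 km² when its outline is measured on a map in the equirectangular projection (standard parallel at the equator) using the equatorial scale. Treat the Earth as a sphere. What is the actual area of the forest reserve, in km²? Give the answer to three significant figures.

133000 km²

Plate carrée maps x = Rλ, y = Rφ. The meridian scale is h = 1 and the parallel scale is k = 1/cos φ = sec φ.
Areal scale = h·k = 1 × sec φ; at 56.3°, h = 1.000, k = 1.802, so h·k = 1.802.
True area = apparent / (areal scale) = 240000 / 1.802 ≈ 133000 km².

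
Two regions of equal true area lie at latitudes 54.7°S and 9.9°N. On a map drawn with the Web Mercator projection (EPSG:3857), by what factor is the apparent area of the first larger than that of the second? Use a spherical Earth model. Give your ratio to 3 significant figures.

Mercator is conformal with k = sec φ, so areal scale = k² = sec²φ.
At 54.7°: sec²(54.7°) = 1/0.5779² = 2.995.
At 9.9°: sec²(9.9°) = 1/0.9851² = 1.030.
Ratio = 2.995/1.030 = cos²(9.9°)/cos²(54.7°) ≈ 2.91.

2.91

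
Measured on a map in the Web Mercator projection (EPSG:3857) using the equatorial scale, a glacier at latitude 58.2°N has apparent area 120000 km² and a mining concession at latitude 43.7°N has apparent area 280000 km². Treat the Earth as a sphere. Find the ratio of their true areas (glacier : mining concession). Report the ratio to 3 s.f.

0.228

Mercator's areal exaggeration is sec²φ; hence true area = (apparent area) · cos²φ.
True area of glacier: 120000 × cos²(58.2°) = 120000 × 0.2777 = 33320 km².
True area of mining concession: 280000 × cos²(43.7°) = 280000 × 0.5227 = 146400 km².
Ratio = 33320 / 146400 ≈ 0.228.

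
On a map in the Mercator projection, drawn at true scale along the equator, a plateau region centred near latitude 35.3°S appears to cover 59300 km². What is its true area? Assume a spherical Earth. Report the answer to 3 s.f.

Mercator is conformal, so the point scale is isotropic: h = k = sec φ = 1/cos φ.
Areal scale = k² = sec²φ = 1/cos²(35.3°) = 1/0.8161² = 1.501.
True area = apparent / (areal scale) = 59300 / 1.501 ≈ 39500 km².

39500 km²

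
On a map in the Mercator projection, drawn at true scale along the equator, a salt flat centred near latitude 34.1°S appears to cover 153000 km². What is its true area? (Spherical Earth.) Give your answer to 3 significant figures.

Mercator is conformal, so the point scale is isotropic: h = k = sec φ = 1/cos φ.
Areal scale = k² = sec²φ = 1/cos²(34.1°) = 1/0.8281² = 1.458.
True area = apparent / (areal scale) = 153000 / 1.458 ≈ 105000 km².

105000 km²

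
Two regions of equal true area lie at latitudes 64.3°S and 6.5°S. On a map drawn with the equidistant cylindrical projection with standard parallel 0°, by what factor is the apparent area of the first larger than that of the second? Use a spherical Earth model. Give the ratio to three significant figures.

2.29

For the equirectangular projection with φ₀ = 0 (plate carrée), h = 1 along meridians and k = sec φ along parallels.
Areal scale at 64.3°: h·k = 1.000 × 2.306 = 2.306.
Areal scale at 6.5°: h·k = 1.000 × 1.006 = 1.006.
Ratio = 2.306/1.006 ≈ 2.29.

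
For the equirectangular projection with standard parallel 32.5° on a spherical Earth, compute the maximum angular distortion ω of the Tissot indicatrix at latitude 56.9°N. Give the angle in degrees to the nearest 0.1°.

24.7°

The equidistant cylindrical projection with φ₀ = 32.5° has h = 1 (meridians true) and k = cos φ₀ / cos φ along parallels.
At 56.9°: h = 1.000, k = 1.544; principal scales a = 1.544, b = 1.000.
sin(ω/2) = (a − b)/(a + b) = 0.5444/2.544 = 0.2140, so ω = 2 arcsin(0.2140) ≈ 24.7°.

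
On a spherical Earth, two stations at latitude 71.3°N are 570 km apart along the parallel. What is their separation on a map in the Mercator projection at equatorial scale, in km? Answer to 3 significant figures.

The Mercator projection is conformal; its linear scale factor is the same in every direction and equals sec φ = 1/cos φ.
Along the parallel, k = sec 71.3° = 1/0.3206 = 3.119.
Map distance = 570 × 3.119 ≈ 1780 km.

1780 km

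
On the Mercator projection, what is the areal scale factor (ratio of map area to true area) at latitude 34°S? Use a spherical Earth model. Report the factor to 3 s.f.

1.45

Mercator is conformal, so the point scale is isotropic: h = k = sec φ = 1/cos φ.
Areal scale = k² = sec²φ = 1/cos²(34°) = 1/0.8290² = 1.455.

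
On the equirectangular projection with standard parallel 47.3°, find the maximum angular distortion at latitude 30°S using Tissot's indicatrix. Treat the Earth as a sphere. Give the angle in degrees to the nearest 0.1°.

14.0°

In the equirectangular projection with standard parallel φ₀ = 47.3° (x = Rλ cos φ₀, y = Rφ), meridians are true-scale (h = 1) and the parallel scale is k = cos φ₀ / cos φ.
At 30°: h = 1.000, k = 0.7831; principal scales a = 1.000, b = 0.7831.
sin(ω/2) = (a − b)/(a + b) = 0.2169/1.783 = 0.1217, so ω = 2 arcsin(0.1217) ≈ 14.0°.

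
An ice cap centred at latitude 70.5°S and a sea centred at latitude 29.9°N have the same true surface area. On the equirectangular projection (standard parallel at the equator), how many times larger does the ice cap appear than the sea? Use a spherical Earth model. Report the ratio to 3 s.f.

2.60

For the equirectangular projection with φ₀ = 0 (plate carrée), h = 1 along meridians and k = sec φ along parallels.
Areal scale at 70.5°: h·k = 1.000 × 2.996 = 2.996.
Areal scale at 29.9°: h·k = 1.000 × 1.154 = 1.154.
Ratio = 2.996/1.154 ≈ 2.60.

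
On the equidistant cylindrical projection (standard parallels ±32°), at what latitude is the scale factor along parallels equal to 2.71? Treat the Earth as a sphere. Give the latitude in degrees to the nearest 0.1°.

71.8°

In the equirectangular projection with standard parallel φ₀ = 32° (x = Rλ cos φ₀, y = Rφ), meridians are true-scale (h = 1) and the parallel scale is k = cos φ₀ / cos φ.
k = cos φ₀ / cos φ = 2.71  ⇒  cos φ = cos 32° / 2.71 = 0.3129.
φ = arccos(0.3129) ≈ 71.8°.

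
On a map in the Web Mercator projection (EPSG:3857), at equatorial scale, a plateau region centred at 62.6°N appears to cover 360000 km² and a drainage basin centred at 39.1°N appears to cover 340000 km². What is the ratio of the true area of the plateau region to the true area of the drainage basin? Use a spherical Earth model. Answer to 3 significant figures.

Since Mercator area scale is 1/cos²φ, the true area equals the apparent area multiplied by cos²φ.
True area of plateau region: 360000 × cos²(62.6°) = 360000 × 0.2118 = 76240 km².
True area of drainage basin: 340000 × cos²(39.1°) = 340000 × 0.6022 = 204800 km².
Ratio = 76240 / 204800 ≈ 0.372.

0.372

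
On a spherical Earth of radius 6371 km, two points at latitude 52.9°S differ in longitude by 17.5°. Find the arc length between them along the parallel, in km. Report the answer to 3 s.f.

1170 km

Arc length along a parallel = R cos φ · Δλ (with Δλ in radians).
= 6371 × cos 52.9° × (17.5° × π/180) = 6371 × 0.6032 × 0.3054 ≈ 1170 km.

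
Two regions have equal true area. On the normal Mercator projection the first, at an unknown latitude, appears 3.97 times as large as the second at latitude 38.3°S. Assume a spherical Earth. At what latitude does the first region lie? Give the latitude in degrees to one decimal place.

On Mercator, (apparent₁)/(apparent₂) = sec²φ₁ / sec²φ₂ when true areas are equal.
cos²φ₂ / cos²φ₁ = 3.97  ⇒  cos φ₁ = cos 38.3° / √3.97 = 0.7848/1.992 = 0.3939.
φ₁ = arccos(0.3939) ≈ 66.8°.

66.8°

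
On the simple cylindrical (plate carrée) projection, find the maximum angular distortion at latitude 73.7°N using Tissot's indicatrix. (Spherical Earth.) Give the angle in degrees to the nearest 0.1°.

In the plate carrée (x = Rλ, y = Rφ), meridians are true-scale (h = 1) and parallels are stretched by k = sec φ.
At 73.7°: h = 1.000, k = 3.563; principal scales a = 3.563, b = 1.000.
sin(ω/2) = (a − b)/(a + b) = 2.563/4.563 = 0.5617, so ω = 2 arcsin(0.5617) ≈ 68.3°.

68.3°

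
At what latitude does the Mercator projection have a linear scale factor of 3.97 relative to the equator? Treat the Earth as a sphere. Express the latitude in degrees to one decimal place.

75.4°

Mercator scale is k = sec φ = 1/cos φ.
1/cos φ = 3.97  ⇒  cos φ = 0.2519  ⇒  φ = arccos(0.2519) ≈ 75.4°.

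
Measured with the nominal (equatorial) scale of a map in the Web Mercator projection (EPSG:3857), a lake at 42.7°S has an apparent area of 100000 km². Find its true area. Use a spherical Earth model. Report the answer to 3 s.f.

The Mercator projection is conformal; its linear scale factor is the same in every direction and equals sec φ = 1/cos φ.
Areal scale = k² = sec²φ = 1/cos²(42.7°) = 1/0.7349² = 1.852.
True area = apparent / (areal scale) = 100000 / 1.852 ≈ 54000 km².

54000 km²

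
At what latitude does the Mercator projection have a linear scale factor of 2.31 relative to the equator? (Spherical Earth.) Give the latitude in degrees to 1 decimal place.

Mercator scale is k = sec φ = 1/cos φ.
1/cos φ = 2.31  ⇒  cos φ = 0.4329  ⇒  φ = arccos(0.4329) ≈ 64.3°.

64.3°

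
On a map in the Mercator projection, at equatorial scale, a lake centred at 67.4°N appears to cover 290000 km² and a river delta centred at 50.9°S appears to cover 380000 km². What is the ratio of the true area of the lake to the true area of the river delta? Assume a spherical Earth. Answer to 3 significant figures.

0.283

Since Mercator area scale is 1/cos²φ, the true area equals the apparent area multiplied by cos²φ.
True area of lake: 290000 × cos²(67.4°) = 290000 × 0.1477 = 42830 km².
True area of river delta: 380000 × cos²(50.9°) = 380000 × 0.3978 = 151100 km².
Ratio = 42830 / 151100 ≈ 0.283.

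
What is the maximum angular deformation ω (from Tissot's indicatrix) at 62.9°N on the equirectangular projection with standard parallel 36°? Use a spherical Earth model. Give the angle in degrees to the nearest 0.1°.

32.5°

The equidistant cylindrical projection with φ₀ = 36° has h = 1 (meridians true) and k = cos φ₀ / cos φ along parallels.
At 62.9°: h = 1.000, k = 1.776; principal scales a = 1.776, b = 1.000.
sin(ω/2) = (a − b)/(a + b) = 0.7759/2.776 = 0.2795, so ω = 2 arcsin(0.2795) ≈ 32.5°.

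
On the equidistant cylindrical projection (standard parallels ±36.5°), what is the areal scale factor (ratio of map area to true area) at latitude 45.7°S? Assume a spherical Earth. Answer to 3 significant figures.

1.15

With standard parallel φ₀ = 36.5°, the equirectangular projection gives x = Rλ cos φ₀, y = Rφ, so h = 1 and k = cos 36.5° / cos φ.
Areal scale = h·k = 1 × cos φ₀ / cos φ; at 45.7°, h = 1.000, k = 1.151, so h·k = 1.151.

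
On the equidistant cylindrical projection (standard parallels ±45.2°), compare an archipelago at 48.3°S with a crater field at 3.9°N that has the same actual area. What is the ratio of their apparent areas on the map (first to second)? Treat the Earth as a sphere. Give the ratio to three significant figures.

The equidistant cylindrical projection with φ₀ = 45.2° has h = 1 (meridians true) and k = cos φ₀ / cos φ along parallels.
Areal scale at 48.3°: h·k = 1.000 × 1.059 = 1.059.
Areal scale at 3.9°: h·k = 1.000 × 0.7063 = 0.7063.
Ratio = 1.059/0.7063 ≈ 1.50.

1.50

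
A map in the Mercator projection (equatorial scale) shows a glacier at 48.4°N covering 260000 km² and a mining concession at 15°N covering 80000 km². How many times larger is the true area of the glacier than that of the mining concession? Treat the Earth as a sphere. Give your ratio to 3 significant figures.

1.54

Since Mercator area scale is 1/cos²φ, the true area equals the apparent area multiplied by cos²φ.
True area of glacier: 260000 × cos²(48.4°) = 260000 × 0.4408 = 114600 km².
True area of mining concession: 80000 × cos²(15°) = 80000 × 0.9330 = 74640 km².
Ratio = 114600 / 74640 ≈ 1.54.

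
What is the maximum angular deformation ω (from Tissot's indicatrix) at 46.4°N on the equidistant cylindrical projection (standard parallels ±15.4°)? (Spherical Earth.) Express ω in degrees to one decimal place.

In the equirectangular projection with standard parallel φ₀ = 15.4° (x = Rλ cos φ₀, y = Rφ), meridians are true-scale (h = 1) and the parallel scale is k = cos φ₀ / cos φ.
At 46.4°: h = 1.000, k = 1.398; principal scales a = 1.398, b = 1.000.
sin(ω/2) = (a − b)/(a + b) = 0.3980/2.398 = 0.1660, so ω = 2 arcsin(0.1660) ≈ 19.1°.

19.1°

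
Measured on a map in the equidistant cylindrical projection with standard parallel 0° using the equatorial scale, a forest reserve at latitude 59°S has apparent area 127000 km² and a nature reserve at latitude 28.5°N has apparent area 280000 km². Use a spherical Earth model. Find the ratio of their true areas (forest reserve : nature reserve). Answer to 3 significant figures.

On the plate carrée, areal scale = h·k = 1 × sec φ, so true area = apparent × cos φ.
True area of forest reserve: 127000 × cos(59°) = 127000 × 0.5150 = 65410 km².
True area of nature reserve: 280000 × cos(28.5°) = 280000 × 0.8788 = 246100 km².
Ratio = 65410 / 246100 ≈ 0.266.

0.266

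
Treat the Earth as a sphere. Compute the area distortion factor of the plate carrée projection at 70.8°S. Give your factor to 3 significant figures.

For the equirectangular projection with φ₀ = 0 (plate carrée), h = 1 along meridians and k = sec φ along parallels.
Areal scale = h·k = 1 × sec φ; at 70.8°, h = 1.000, k = 3.041, so h·k = 3.041.

3.04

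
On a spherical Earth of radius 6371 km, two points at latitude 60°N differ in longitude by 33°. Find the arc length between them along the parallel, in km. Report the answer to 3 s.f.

Arc length along a parallel = R cos φ · Δλ (with Δλ in radians).
= 6371 × cos 60° × (33° × π/180) = 6371 × 0.5000 × 0.5760 ≈ 1830 km.

1830 km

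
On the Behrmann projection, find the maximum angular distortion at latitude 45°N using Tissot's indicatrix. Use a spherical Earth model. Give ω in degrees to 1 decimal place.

23.1°

The Behrmann projection is cylindrical equal-area with φ₀ = 30°. A cylindrical equal-area projection with standard parallel φ₀ has meridian scale h = cos φ / cos φ₀ and parallel scale k = cos φ₀ / cos φ (so areas are preserved, h·k = 1).
At 45°: h = 0.8165, k = 1.225; principal scales a = 1.225, b = 0.8165.
sin(ω/2) = (a − b)/(a + b) = 0.4082/2.041 = 0.2000, so ω = 2 arcsin(0.2000) ≈ 23.1°.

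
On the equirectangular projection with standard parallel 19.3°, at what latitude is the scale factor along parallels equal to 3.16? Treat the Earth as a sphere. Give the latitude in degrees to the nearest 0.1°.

The equidistant cylindrical projection with φ₀ = 19.3° has h = 1 (meridians true) and k = cos φ₀ / cos φ along parallels.
k = cos φ₀ / cos φ = 3.16  ⇒  cos φ = cos 19.3° / 3.16 = 0.2987.
φ = arccos(0.2987) ≈ 72.6°.

72.6°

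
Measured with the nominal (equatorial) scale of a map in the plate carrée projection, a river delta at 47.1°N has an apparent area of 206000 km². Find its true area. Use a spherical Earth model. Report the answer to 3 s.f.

140000 km²

For the equirectangular projection with φ₀ = 0 (plate carrée), h = 1 along meridians and k = sec φ along parallels.
Areal scale = h·k = 1 × sec φ; at 47.1°, h = 1.000, k = 1.469, so h·k = 1.469.
True area = apparent / (areal scale) = 206000 / 1.469 ≈ 140000 km².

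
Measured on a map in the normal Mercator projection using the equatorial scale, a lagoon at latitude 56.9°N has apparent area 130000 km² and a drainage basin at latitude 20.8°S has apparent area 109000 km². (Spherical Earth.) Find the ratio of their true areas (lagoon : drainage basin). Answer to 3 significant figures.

Since Mercator area scale is 1/cos²φ, the true area equals the apparent area multiplied by cos²φ.
True area of lagoon: 130000 × cos²(56.9°) = 130000 × 0.2982 = 38770 km².
True area of drainage basin: 109000 × cos²(20.8°) = 109000 × 0.8739 = 95250 km².
Ratio = 38770 / 95250 ≈ 0.407.

0.407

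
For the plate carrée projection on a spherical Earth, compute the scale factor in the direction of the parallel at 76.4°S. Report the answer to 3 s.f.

Plate carrée maps x = Rλ, y = Rφ. The meridian scale is h = 1 and the parallel scale is k = 1/cos φ = sec φ.
k = 1/cos 76.4° = 1/0.2351 = 4.253.

4.25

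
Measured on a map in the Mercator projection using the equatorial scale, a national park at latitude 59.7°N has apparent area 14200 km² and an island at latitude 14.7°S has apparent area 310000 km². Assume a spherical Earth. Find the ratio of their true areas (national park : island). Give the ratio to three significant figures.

0.0125

On Mercator the areal scale is sec²φ, so true area = apparent × cos²φ.
True area of national park: 14200 × cos²(59.7°) = 14200 × 0.2545 = 3615 km².
True area of island: 310000 × cos²(14.7°) = 310000 × 0.9356 = 290000 km².
Ratio = 3615 / 290000 ≈ 0.0125.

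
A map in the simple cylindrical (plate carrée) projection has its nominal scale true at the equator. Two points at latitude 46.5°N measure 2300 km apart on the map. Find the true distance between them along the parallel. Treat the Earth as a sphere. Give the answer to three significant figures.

1580 km

Plate carrée maps x = Rλ, y = Rφ. The meridian scale is h = 1 and the parallel scale is k = 1/cos φ = sec φ.
Along the parallel at 46.5°, map distances are exaggerated by k = sec 46.5° = 1.453.
True distance = 2300 / 1.453 = 2300 × cos 46.5° ≈ 1580 km.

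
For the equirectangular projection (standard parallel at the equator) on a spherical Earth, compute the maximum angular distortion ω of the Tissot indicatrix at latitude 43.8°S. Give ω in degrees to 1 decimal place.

For the equirectangular projection with φ₀ = 0 (plate carrée), h = 1 along meridians and k = sec φ along parallels.
At 43.8°: h = 1.000, k = 1.386; principal scales a = 1.386, b = 1.000.
sin(ω/2) = (a − b)/(a + b) = 0.3855/2.386 = 0.1616, so ω = 2 arcsin(0.1616) ≈ 18.6°.

18.6°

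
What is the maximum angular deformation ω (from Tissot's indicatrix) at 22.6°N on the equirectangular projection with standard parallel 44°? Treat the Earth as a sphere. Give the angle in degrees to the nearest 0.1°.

14.3°

In the equirectangular projection with standard parallel φ₀ = 44° (x = Rλ cos φ₀, y = Rφ), meridians are true-scale (h = 1) and the parallel scale is k = cos φ₀ / cos φ.
At 22.6°: h = 1.000, k = 0.7792; principal scales a = 1.000, b = 0.7792.
sin(ω/2) = (a − b)/(a + b) = 0.2208/1.779 = 0.1241, so ω = 2 arcsin(0.1241) ≈ 14.3°.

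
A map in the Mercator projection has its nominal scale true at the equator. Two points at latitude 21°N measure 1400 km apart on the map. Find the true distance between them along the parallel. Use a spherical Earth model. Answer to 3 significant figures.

1310 km

The Mercator projection is conformal; its linear scale factor is the same in every direction and equals sec φ = 1/cos φ.
Along the parallel at 21°, map distances are exaggerated by k = sec 21° = 1.071.
True distance = 1400 / 1.071 = 1400 × cos 21° ≈ 1310 km.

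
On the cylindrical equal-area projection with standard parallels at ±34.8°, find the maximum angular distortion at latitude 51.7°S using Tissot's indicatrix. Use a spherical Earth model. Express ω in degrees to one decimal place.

31.8°

Cylindrical equal-area (φ₀ = 34.8°): h = cos φ / cos 34.8° along meridians, k = cos 34.8° / cos φ along parallels; h·k = 1.
At 51.7°: h = 0.7548, k = 1.325; principal scales a = 1.325, b = 0.7548.
sin(ω/2) = (a − b)/(a + b) = 0.5701/2.080 = 0.2741, so ω = 2 arcsin(0.2741) ≈ 31.8°.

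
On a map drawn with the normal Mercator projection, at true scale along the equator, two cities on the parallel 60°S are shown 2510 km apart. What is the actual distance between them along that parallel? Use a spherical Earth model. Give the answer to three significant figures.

1260 km

Mercator is conformal, so the point scale is isotropic: h = k = sec φ = 1/cos φ.
Along the parallel at 60°, map distances are exaggerated by k = sec 60° = 2.000.
True distance = 2510 / 2.000 = 2510 × cos 60° ≈ 1260 km.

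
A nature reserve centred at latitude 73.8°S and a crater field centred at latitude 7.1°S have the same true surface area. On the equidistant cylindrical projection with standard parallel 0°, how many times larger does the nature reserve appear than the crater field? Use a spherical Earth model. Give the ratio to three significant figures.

Plate carrée maps x = Rλ, y = Rφ. The meridian scale is h = 1 and the parallel scale is k = 1/cos φ = sec φ.
Areal scale at 73.8°: h·k = 1.000 × 3.584 = 3.584.
Areal scale at 7.1°: h·k = 1.000 × 1.008 = 1.008.
Ratio = 3.584/1.008 ≈ 3.56.

3.56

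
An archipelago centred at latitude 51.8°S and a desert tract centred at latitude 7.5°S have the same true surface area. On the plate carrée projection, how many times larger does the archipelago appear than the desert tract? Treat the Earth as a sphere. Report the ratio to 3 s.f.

1.60

Plate carrée maps x = Rλ, y = Rφ. The meridian scale is h = 1 and the parallel scale is k = 1/cos φ = sec φ.
Areal scale at 51.8°: h·k = 1.000 × 1.617 = 1.617.
Areal scale at 7.5°: h·k = 1.000 × 1.009 = 1.009.
Ratio = 1.617/1.009 ≈ 1.60.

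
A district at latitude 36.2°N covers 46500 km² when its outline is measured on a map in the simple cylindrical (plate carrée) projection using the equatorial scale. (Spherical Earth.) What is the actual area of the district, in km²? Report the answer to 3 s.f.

37500 km²

Plate carrée maps x = Rλ, y = Rφ. The meridian scale is h = 1 and the parallel scale is k = 1/cos φ = sec φ.
Areal scale = h·k = 1 × sec φ; at 36.2°, h = 1.000, k = 1.239, so h·k = 1.239.
True area = apparent / (areal scale) = 46500 / 1.239 ≈ 37500 km².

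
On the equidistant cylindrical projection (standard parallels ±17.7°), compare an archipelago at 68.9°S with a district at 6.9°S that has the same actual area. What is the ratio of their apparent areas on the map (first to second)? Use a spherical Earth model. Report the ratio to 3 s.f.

2.76

The equidistant cylindrical projection with φ₀ = 17.7° has h = 1 (meridians true) and k = cos φ₀ / cos φ along parallels.
Areal scale at 68.9°: h·k = 1.000 × 2.646 = 2.646.
Areal scale at 6.9°: h·k = 1.000 × 0.9596 = 0.9596.
Ratio = 2.646/0.9596 ≈ 2.76.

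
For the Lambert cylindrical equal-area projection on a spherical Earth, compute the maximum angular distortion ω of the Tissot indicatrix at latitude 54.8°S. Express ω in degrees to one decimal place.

60.2°

The Lambert cylindrical equal-area projection is the cylindrical equal-area projection with its standard parallel at the equator (φ₀ = 0). For cylindrical equal-area with standard parallel φ₀, h = cos φ / cos φ₀ and k = cos φ₀ / cos φ, so h·k = 1.
At 54.8°: h = 0.5764, k = 1.735; principal scales a = 1.735, b = 0.5764.
sin(ω/2) = (a − b)/(a + b) = 1.158/2.311 = 0.5012, so ω = 2 arcsin(0.5012) ≈ 60.2°.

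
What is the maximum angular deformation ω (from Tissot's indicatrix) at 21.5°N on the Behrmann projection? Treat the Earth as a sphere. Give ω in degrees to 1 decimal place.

Behrmann is a cylindrical equal-area projection with standard parallels at ±30°. For cylindrical equal-area with standard parallel φ₀, h = cos φ / cos φ₀ and k = cos φ₀ / cos φ, so h·k = 1.
At 21.5°: h = 1.074, k = 0.9308; principal scales a = 1.074, b = 0.9308.
sin(ω/2) = (a − b)/(a + b) = 0.1436/2.005 = 0.07160, so ω = 2 arcsin(0.07160) ≈ 8.2°.

8.2°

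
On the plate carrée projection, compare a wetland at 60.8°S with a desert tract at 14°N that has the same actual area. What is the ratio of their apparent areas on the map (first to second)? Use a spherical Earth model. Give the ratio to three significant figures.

1.99

Plate carrée maps x = Rλ, y = Rφ. The meridian scale is h = 1 and the parallel scale is k = 1/cos φ = sec φ.
Areal scale at 60.8°: h·k = 1.000 × 2.050 = 2.050.
Areal scale at 14°: h·k = 1.000 × 1.031 = 1.031.
Ratio = 2.050/1.031 ≈ 1.99.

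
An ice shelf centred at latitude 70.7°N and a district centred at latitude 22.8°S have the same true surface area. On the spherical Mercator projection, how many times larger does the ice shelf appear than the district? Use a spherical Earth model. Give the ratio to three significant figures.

7.78

Mercator areal scale is sec²φ.
At 70.7°: sec²(70.7°) = 1/0.3305² = 9.154.
At 22.8°: sec²(22.8°) = 1/0.9219² = 1.177.
Ratio = 9.154/1.177 = cos²(22.8°)/cos²(70.7°) ≈ 7.78.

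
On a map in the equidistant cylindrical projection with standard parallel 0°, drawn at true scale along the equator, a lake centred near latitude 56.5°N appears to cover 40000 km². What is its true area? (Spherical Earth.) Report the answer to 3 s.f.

22100 km²

Plate carrée maps x = Rλ, y = Rφ. The meridian scale is h = 1 and the parallel scale is k = 1/cos φ = sec φ.
Areal scale = h·k = 1 × sec φ; at 56.5°, h = 1.000, k = 1.812, so h·k = 1.812.
True area = apparent / (areal scale) = 40000 / 1.812 ≈ 22100 km².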